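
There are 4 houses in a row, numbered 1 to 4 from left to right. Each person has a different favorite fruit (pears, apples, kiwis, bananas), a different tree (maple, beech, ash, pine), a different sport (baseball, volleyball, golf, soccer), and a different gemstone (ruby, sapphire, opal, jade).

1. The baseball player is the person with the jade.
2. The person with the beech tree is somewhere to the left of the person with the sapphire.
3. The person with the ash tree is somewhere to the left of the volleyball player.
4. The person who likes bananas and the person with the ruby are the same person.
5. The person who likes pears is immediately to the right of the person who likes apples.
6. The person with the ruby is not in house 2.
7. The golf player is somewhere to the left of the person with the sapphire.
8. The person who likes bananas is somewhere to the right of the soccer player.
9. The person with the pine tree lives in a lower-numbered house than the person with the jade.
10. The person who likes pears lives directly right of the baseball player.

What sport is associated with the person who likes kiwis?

golf

House 4 tree: only maple fits.
That leaves volleyball as the sport for house 4.
House 1's gemstone must be opal (nothing else left).
That leaves kiwis as the favorite fruit for house 1.
So house 2 gets apples for favorite fruit.
From clue 5, the person who likes pears must be in house 3.
From clue 10, the baseball player must be in house 2.
That leaves bananas as the favorite fruit for house 4.
Clue 1 places the person with the jade in house 2.
Clue 4 places the person with the ruby in house 4.
Clue 9 places the person with the pine tree in house 1.
House 3's gemstone must be sapphire (nothing else left).
Clue 2: the person with the beech tree is in house 2.
Clue 7 places the golf player in house 1.
The only tree still possible for house 3 is ash.
The only sport still possible for house 3 is soccer.
So: house 1 = kiwis/pine/golf/opal, house 2 = apples/beech/baseball/jade, house 3 = pears/ash/soccer/sapphire, house 4 = bananas/maple/volleyball/ruby.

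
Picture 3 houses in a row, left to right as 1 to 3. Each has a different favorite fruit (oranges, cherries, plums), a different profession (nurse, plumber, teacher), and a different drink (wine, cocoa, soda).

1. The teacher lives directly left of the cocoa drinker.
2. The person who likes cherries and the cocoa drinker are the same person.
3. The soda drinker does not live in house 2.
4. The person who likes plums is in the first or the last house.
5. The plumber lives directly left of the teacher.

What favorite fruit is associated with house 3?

cherries

From clue 5, the plumber must be in house 1.
Clue 5 places the teacher in house 2.
The only profession still possible for house 3 is nurse.
The cocoa drinker is in house 3 (clue 1).
From clue 2, the person who likes cherries must be in house 3.
That leaves plums as the favorite fruit for house 1.
House 2's favorite fruit must be oranges (nothing else left).
That leaves soda as the drink for house 1.
House 2's drink must be wine (nothing else left).
So: house 1 = plums/plumber/soda, house 2 = oranges/teacher/wine, house 3 = cherries/nurse/cocoa.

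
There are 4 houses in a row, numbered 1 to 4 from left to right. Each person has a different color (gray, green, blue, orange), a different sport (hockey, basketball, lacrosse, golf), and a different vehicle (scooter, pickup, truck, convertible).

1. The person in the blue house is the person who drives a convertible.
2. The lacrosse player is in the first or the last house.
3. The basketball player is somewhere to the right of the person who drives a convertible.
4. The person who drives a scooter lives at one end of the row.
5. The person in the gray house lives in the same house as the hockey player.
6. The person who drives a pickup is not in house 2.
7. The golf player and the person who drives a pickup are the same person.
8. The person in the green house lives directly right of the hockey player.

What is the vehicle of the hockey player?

truck

The lacrosse player is narrowed to house 1 or 4; consider each.
Placing it in house 4 leads to a contradiction, so it's in house 1.
The person in the gray house is narrowed to house 2 or 3; consider each.
Placing it in house 3 leads to a contradiction, so it's in house 2.
By clue 5, the hockey player is in house 2.
From clue 8, the person in the green house must be in house 3.
House 1 color: only blue fits.
House 4's color must be orange (nothing else left).
Clue 1 places the person who drives a convertible in house 1.
The only vehicle still possible for house 2 is truck.
So house 3 gets pickup for vehicle.
That leaves scooter as the vehicle for house 4.
By clue 7, the golf player is in house 3.
House 4's sport must be basketball (nothing else left).
So: house 1 = blue/lacrosse/convertible, house 2 = gray/hockey/truck, house 3 = green/golf/pickup, house 4 = orange/basketball/scooter.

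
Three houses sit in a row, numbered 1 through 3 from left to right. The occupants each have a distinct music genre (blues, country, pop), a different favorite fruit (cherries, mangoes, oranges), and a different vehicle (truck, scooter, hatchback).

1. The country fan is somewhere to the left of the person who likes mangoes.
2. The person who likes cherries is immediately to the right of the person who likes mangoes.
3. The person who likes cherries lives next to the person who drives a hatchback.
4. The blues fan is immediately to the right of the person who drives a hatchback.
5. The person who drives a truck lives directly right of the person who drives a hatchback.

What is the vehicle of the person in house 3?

Clue 2: the person who likes cherries is in house 3.
From clue 2, the person who likes mangoes must be in house 2.
The person who drives a hatchback is in house 2 (clue 3).
From clue 4, the blues fan must be in house 3.
The person who drives a truck is in house 3 (clue 5).
House 1's favorite fruit must be oranges (nothing else left).
House 1's vehicle must be scooter (nothing else left).
Clue 1 places the country fan in house 1.
House 2's music genre must be pop (nothing else left).
So: house 1 = country/oranges/scooter, house 2 = pop/mangoes/hatchback, house 3 = blues/cherries/truck.

truck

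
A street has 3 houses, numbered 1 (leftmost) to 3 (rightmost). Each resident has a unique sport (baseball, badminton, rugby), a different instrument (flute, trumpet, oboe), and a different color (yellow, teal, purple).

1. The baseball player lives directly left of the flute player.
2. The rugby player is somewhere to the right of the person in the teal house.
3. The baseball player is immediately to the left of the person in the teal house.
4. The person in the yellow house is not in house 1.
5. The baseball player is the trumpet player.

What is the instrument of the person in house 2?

Clue 3 places the baseball player in house 1.
From clue 3, the person in the teal house must be in house 2.
Clue 5 places the trumpet player in house 1.
House 1 color: only purple fits.
House 3's color must be yellow (nothing else left).
Clue 1 places the flute player in house 2.
Clue 2 places the rugby player in house 3.
The only sport still possible for house 2 is badminton.
House 3 instrument: only oboe fits.
So: house 1 = baseball/trumpet/purple, house 2 = badminton/flute/teal, house 3 = rugby/oboe/yellow.

flute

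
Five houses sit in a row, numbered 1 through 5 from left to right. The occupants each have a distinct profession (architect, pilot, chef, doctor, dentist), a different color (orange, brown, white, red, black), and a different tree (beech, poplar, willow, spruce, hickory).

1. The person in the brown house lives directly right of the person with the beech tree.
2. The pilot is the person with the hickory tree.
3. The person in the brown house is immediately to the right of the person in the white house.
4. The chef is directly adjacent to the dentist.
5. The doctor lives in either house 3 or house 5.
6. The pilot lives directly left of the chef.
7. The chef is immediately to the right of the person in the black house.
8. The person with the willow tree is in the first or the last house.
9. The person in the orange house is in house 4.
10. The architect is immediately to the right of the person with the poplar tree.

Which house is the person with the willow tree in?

5

Clue 9: the person in the orange house is in house 4.
House 5's color must be red (nothing else left).
The doctor is narrowed to house 3 or 5; consider each.
Placing it in house 3 leads to a contradiction, so it's in house 5.
The only tree still possible for house 4 is spruce.
That leaves willow as the tree for house 5.
The person in the brown house is narrowed to house 2 or 3; consider each.
Placing it in house 2 leads to a contradiction, so it's in house 3.
Clue 1 places the person with the beech tree in house 2.
Clue 3 places the person in the white house in house 2.
That leaves black as the color for house 1.
Clue 7: the chef is in house 2.
From clue 6, the pilot must be in house 1.
By clue 10, the person with the poplar tree is in house 3.
That leaves dentist as the profession for house 3.
House 4 profession: only architect fits.
That leaves hickory as the tree for house 1.
So: house 1 = pilot/black/hickory, house 2 = chef/white/beech, house 3 = dentist/brown/poplar, house 4 = architect/orange/spruce, house 5 = doctor/red/willow.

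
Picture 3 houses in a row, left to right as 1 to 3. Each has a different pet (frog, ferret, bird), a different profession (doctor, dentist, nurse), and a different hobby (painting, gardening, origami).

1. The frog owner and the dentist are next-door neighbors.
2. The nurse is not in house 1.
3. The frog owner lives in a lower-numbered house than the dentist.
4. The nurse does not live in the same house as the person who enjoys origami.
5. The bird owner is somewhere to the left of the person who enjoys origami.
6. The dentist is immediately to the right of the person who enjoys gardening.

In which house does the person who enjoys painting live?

House 3's pet must be ferret (nothing else left).
So house 1 gets doctor for profession.
The bird owner is narrowed to house 1 or 2; consider each.
Placing it in house 2 leads to a contradiction, so it's in house 1.
So house 2 gets frog for pet.
Clue 1: the dentist is in house 3.
The person who enjoys gardening is in house 2 (clue 6).
So house 2 gets nurse for profession.
House 1's hobby must be painting (nothing else left).
So house 3 gets origami for hobby.
So: house 1 = bird/doctor/painting, house 2 = frog/nurse/gardening, house 3 = ferret/dentist/origami.

1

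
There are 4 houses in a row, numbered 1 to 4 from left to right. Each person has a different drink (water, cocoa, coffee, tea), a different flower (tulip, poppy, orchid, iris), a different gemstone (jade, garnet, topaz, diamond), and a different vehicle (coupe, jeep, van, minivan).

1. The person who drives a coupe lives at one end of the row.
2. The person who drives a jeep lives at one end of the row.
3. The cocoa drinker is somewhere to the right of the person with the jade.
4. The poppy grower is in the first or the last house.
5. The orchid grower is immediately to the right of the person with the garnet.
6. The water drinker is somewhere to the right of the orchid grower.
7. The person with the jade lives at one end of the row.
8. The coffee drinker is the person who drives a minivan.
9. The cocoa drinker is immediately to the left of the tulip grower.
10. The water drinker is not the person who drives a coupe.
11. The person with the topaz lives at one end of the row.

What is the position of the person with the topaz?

Clue 7: the person with the jade is in house 1.
House 4's gemstone must be topaz (nothing else left).
From clue 5, the orchid grower must be in house 3.
Clue 5 places the person with the garnet in house 2.
Clue 6: the water drinker is in house 4.
Clue 10: the person who drives a coupe is in house 1.
The only flower still possible for house 2 is iris.
House 3 gemstone: only diamond fits.
So house 4 gets jeep for vehicle.
Clue 9 places the cocoa drinker in house 3.
That leaves tea as the drink for house 1.
That leaves coffee as the drink for house 2.
The only flower still possible for house 1 is poppy.
That leaves tulip as the flower for house 4.
From clue 8, the person who drives a minivan must be in house 2.
House 3 vehicle: only van fits.
So: house 1 = tea/poppy/jade/coupe, house 2 = coffee/iris/garnet/minivan, house 3 = cocoa/orchid/diamond/van, house 4 = water/tulip/topaz/jeep.

4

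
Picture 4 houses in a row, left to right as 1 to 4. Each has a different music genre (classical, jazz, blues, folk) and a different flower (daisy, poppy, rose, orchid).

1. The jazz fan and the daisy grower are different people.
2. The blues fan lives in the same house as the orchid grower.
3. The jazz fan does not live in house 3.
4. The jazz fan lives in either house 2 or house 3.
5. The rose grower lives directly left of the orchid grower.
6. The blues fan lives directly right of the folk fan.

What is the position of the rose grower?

3

From clue 4, the jazz fan must be in house 2.
From clue 6, the blues fan must be in house 4.
From clue 6, the folk fan must be in house 3.
That leaves classical as the music genre for house 1.
The orchid grower is in house 4 (clue 2).
The rose grower is in house 3 (clue 5).
House 2 flower: only poppy fits.
That leaves daisy as the flower for house 1.
So: house 1 = classical/daisy, house 2 = jazz/poppy, house 3 = folk/rose, house 4 = blues/orchid.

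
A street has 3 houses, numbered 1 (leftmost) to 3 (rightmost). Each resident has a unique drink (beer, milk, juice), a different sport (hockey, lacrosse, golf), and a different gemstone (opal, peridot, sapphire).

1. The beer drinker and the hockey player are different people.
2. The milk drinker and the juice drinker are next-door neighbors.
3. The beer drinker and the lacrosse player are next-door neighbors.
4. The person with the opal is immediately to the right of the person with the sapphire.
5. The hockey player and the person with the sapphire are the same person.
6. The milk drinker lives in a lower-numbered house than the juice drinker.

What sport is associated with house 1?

The juice drinker is narrowed to house 2 or 3; consider each.
Placing it in house 3 leads to a contradiction, so it's in house 2.
Clue 2: the milk drinker is in house 1.
House 3 drink: only beer fits.
Clue 3 places the lacrosse player in house 2.
House 3's sport must be golf (nothing else left).
Clue 5: the person with the sapphire is in house 1.
The only sport still possible for house 1 is hockey.
Clue 4 places the person with the opal in house 2.
So house 3 gets peridot for gemstone.
So: house 1 = milk/hockey/sapphire, house 2 = juice/lacrosse/opal, house 3 = beer/golf/peridot.

hockey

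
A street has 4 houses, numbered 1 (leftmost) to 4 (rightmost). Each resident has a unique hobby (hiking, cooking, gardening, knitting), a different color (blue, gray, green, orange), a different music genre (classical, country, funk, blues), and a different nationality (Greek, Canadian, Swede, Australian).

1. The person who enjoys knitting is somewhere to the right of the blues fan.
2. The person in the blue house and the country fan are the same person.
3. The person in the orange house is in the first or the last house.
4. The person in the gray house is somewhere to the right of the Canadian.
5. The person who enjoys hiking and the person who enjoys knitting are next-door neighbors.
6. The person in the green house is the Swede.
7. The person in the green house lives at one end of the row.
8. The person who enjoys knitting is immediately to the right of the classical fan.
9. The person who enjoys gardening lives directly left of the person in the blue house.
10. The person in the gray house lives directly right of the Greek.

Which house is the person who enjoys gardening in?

1

The person in the green house is narrowed to house 1 or 4; consider each.
Placing it in house 1 leads to a contradiction, so it's in house 4.
From clue 6, the Swede must be in house 4.
That leaves orange as the color for house 1.
So house 4 gets funk for music genre.
That leaves Australian as the nationality for house 3.
The person who enjoys gardening is narrowed to house 1 or 2; consider each.
Placing it in house 2 leads to a contradiction, so it's in house 1.
The person in the blue house is in house 2 (clue 9).
The only color still possible for house 3 is gray.
The country fan is in house 2 (clue 2).
From clue 10, the Greek must be in house 2.
The only nationality still possible for house 1 is Canadian.
By clue 5, the person who enjoys hiking is in house 3.
The person who enjoys cooking is narrowed to house 2 or 4; consider each.
Placing it in house 4 leads to a contradiction, so it's in house 2.
House 4's hobby must be knitting (nothing else left).
From clue 8, the classical fan must be in house 3.
House 1's music genre must be blues (nothing else left).
So: house 1 = gardening/orange/blues/Canadian, house 2 = cooking/blue/country/Greek, house 3 = hiking/gray/classical/Australian, house 4 = knitting/green/funk/Swede.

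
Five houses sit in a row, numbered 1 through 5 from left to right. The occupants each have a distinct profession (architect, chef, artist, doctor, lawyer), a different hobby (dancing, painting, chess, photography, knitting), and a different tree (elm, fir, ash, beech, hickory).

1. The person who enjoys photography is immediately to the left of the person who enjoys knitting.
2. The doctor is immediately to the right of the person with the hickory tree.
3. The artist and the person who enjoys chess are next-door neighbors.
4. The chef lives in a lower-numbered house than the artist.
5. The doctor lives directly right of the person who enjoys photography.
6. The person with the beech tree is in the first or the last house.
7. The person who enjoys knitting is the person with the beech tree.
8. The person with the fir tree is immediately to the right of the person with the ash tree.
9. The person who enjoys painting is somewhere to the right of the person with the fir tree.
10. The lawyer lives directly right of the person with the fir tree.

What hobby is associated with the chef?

chess

From clue 7, the person who enjoys knitting must be in house 5.
Clue 7: the person with the beech tree is in house 5.
By clue 1, the person who enjoys photography is in house 4.
The doctor is in house 5 (clue 5).
From clue 2, the person with the hickory tree must be in house 4.
By clue 9, the person with the fir tree is in house 2.
From clue 10, the lawyer must be in house 3.
The only hobby still possible for house 3 is painting.
So house 1 gets ash for tree.
The only tree still possible for house 3 is elm.
Clue 3 places the artist in house 2.
The person who enjoys chess is in house 1 (clue 3).
From clue 4, the chef must be in house 1.
That leaves architect as the profession for house 4.
House 2 hobby: only dancing fits.
So: house 1 = chef/chess/ash, house 2 = artist/dancing/fir, house 3 = lawyer/painting/elm, house 4 = architect/photography/hickory, house 5 = doctor/knitting/beech.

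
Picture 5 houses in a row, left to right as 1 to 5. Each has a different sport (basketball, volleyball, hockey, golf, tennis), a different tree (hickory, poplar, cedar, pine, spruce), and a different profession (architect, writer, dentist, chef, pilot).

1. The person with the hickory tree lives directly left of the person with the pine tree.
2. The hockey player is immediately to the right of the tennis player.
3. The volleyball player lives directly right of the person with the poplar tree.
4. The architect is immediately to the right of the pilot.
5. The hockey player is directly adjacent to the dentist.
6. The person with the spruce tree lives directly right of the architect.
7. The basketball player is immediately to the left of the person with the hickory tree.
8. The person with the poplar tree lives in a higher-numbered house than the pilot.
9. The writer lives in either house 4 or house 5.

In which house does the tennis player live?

2

The only tree still possible for house 1 is cedar.
The writer is narrowed to house 4 or 5; consider each.
Placing it in house 4 leads to a contradiction, so it's in house 5.
The basketball player is narrowed to house 1 or 2 or 3; consider each.
Placing it in house 2 and house 3 leads to a contradiction, so it's in house 1.
The person with the hickory tree is in house 2 (clue 7).
Clue 1: the person with the pine tree is in house 3.
House 5 tree: only spruce fits.
Clue 3: the volleyball player is in house 5.
The architect is in house 4 (clue 6).
So house 4 gets poplar for tree.
Clue 4 places the pilot in house 3.
So house 1 gets chef for profession.
House 2 profession: only dentist fits.
The hockey player is in house 3 (clue 5).
So house 2 gets tennis for sport.
House 4 sport: only golf fits.
So: house 1 = basketball/cedar/chef, house 2 = tennis/hickory/dentist, house 3 = hockey/pine/pilot, house 4 = golf/poplar/architect, house 5 = volleyball/spruce/writer.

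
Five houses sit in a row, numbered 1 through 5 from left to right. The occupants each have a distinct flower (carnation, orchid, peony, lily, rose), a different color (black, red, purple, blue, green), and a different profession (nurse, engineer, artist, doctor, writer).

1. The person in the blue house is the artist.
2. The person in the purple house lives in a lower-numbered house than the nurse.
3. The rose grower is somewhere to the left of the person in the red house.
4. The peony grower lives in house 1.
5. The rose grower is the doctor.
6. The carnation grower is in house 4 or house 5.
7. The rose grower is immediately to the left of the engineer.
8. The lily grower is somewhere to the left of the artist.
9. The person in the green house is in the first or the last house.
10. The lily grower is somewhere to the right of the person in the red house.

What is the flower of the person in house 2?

rose

The peony grower is in house 1 (clue 4).
Clue 3 places the rose grower in house 2.
Clue 3: the person in the red house is in house 3.
By clue 5, the doctor is in house 2.
The engineer is in house 3 (clue 7).
Clue 10 places the lily grower in house 4.
House 3's flower must be orchid (nothing else left).
That leaves carnation as the flower for house 5.
The only profession still possible for house 1 is writer.
The artist is in house 5 (clue 8).
The only profession still possible for house 4 is nurse.
From clue 1, the person in the blue house must be in house 5.
House 1 color: only green fits.
The only color still possible for house 4 is black.
House 2 color: only purple fits.
So: house 1 = peony/green/writer, house 2 = rose/purple/doctor, house 3 = orchid/red/engineer, house 4 = lily/black/nurse, house 5 = carnation/blue/artist.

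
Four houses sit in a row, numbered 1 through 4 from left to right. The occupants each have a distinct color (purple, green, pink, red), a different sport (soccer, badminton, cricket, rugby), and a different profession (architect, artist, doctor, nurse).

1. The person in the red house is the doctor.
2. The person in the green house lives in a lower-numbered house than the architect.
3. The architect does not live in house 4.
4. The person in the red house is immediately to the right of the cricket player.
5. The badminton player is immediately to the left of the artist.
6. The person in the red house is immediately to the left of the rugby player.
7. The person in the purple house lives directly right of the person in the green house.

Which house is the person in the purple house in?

2

House 4 color: only pink fits.
The only profession still possible for house 1 is nurse.
House 4 profession: only artist fits.
The badminton player is in house 3 (clue 5).
House 1's color must be green (nothing else left).
House 4's sport must be rugby (nothing else left).
By clue 6, the person in the red house is in house 3.
By clue 7, the person in the purple house is in house 2.
The doctor is in house 3 (clue 1).
By clue 4, the cricket player is in house 2.
So house 1 gets soccer for sport.
House 2's profession must be architect (nothing else left).
So: house 1 = green/soccer/nurse, house 2 = purple/cricket/architect, house 3 = red/badminton/doctor, house 4 = pink/rugby/artist.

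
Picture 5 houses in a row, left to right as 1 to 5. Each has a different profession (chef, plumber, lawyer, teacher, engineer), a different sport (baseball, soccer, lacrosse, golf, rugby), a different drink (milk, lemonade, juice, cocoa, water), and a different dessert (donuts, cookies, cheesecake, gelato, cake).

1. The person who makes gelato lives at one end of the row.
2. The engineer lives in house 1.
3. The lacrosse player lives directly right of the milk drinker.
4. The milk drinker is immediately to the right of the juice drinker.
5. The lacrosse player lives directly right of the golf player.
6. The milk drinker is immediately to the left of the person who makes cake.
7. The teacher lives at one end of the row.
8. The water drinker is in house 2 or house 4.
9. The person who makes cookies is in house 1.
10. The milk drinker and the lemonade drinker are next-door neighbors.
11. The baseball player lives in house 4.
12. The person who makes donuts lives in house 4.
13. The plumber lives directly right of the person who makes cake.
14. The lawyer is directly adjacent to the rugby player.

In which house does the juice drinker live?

Clue 2: the engineer is in house 1.
From clue 9, the person who makes cookies must be in house 1.
Clue 11 places the baseball player in house 4.
From clue 12, the person who makes donuts must be in house 4.
House 2's dessert must be cheesecake (nothing else left).
The only dessert still possible for house 3 is cake.
So house 5 gets gelato for dessert.
By clue 5, the lacrosse player is in house 3.
Clue 5: the golf player is in house 2.
Clue 6: the milk drinker is in house 2.
Clue 13: the plumber is in house 4.
House 5 profession: only teacher fits.
So house 4 gets water for drink.
That leaves cocoa as the drink for house 5.
Clue 4: the juice drinker is in house 1.
The lawyer is in house 2 (clue 14).
The rugby player is in house 1 (clue 14).
So house 3 gets chef for profession.
The only sport still possible for house 5 is soccer.
House 3 drink: only lemonade fits.
So: house 1 = engineer/rugby/juice/cookies, house 2 = lawyer/golf/milk/cheesecake, house 3 = chef/lacrosse/lemonade/cake, house 4 = plumber/baseball/water/donuts, house 5 = teacher/soccer/cocoa/gelato.

1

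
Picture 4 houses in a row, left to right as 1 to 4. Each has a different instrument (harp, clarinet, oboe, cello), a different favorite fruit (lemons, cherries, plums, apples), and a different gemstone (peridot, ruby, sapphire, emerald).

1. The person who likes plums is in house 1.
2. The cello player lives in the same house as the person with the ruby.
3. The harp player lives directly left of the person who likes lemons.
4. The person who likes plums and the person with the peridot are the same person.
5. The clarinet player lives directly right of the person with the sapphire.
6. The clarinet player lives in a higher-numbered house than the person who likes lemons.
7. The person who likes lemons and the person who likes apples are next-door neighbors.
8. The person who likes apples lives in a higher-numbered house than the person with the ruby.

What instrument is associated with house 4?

Clue 1 places the person who likes plums in house 1.
Clue 4: the person with the peridot is in house 1.
House 4's gemstone must be emerald (nothing else left).
The cello player is narrowed to house 2 or 3; consider each.
Placing it in house 3 leads to a contradiction, so it's in house 2.
Clue 2 places the person with the ruby in house 2.
The only gemstone still possible for house 3 is sapphire.
Clue 3 places the person who likes lemons in house 2.
From clue 5, the clarinet player must be in house 4.
Clue 7 places the person who likes apples in house 3.
House 1's instrument must be harp (nothing else left).
House 3 instrument: only oboe fits.
House 4's favorite fruit must be cherries (nothing else left).
So: house 1 = harp/plums/peridot, house 2 = cello/lemons/ruby, house 3 = oboe/apples/sapphire, house 4 = clarinet/cherries/emerald.

clarinet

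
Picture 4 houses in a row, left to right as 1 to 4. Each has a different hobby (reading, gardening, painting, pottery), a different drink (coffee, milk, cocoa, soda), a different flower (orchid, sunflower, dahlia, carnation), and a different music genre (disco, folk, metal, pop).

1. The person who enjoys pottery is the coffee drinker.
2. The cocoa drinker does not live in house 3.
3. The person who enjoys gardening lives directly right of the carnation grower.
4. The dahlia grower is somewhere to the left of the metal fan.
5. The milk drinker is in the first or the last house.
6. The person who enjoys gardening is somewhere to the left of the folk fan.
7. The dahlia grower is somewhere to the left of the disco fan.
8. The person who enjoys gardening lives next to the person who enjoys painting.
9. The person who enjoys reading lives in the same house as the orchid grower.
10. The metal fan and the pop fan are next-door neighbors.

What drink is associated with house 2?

cocoa

So house 1 gets pop for music genre.
The metal fan is in house 2 (clue 10).
Clue 4: the dahlia grower is in house 1.
The only flower still possible for house 2 is carnation.
By clue 3, the person who enjoys gardening is in house 3.
The folk fan is in house 4 (clue 6).
The only hobby still possible for house 1 is pottery.
House 2 hobby: only painting fits.
The only hobby still possible for house 4 is reading.
House 3's music genre must be disco (nothing else left).
From clue 1, the coffee drinker must be in house 1.
Clue 9 places the orchid grower in house 4.
That leaves cocoa as the drink for house 2.
House 3 drink: only soda fits.
House 4 drink: only milk fits.
House 3 flower: only sunflower fits.
So: house 1 = pottery/coffee/dahlia/pop, house 2 = painting/cocoa/carnation/metal, house 3 = gardening/soda/sunflower/disco, house 4 = reading/milk/orchid/folk.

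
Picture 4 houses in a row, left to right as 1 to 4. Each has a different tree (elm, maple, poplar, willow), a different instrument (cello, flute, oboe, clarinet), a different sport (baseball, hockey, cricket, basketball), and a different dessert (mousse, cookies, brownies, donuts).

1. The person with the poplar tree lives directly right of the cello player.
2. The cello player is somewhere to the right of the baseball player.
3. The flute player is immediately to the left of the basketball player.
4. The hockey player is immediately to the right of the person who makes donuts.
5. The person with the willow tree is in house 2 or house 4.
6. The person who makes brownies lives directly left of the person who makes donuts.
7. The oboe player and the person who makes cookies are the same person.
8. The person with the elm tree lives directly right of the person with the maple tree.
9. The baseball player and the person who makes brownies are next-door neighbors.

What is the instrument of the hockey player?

oboe

The only tree still possible for house 1 is maple.
From clue 8, the person with the elm tree must be in house 2.
That leaves poplar as the tree for house 3.
So house 4 gets willow for tree.
Clue 1: the cello player is in house 2.
The baseball player is in house 1 (clue 2).
Clue 9: the person who makes brownies is in house 2.
So house 3 gets donuts for dessert.
From clue 4, the hockey player must be in house 4.
House 2's sport must be basketball (nothing else left).
That leaves cricket as the sport for house 3.
The flute player is in house 1 (clue 3).
House 3 instrument: only clarinet fits.
House 4's instrument must be oboe (nothing else left).
Clue 7 places the person who makes cookies in house 4.
House 1 dessert: only mousse fits.
So: house 1 = maple/flute/baseball/mousse, house 2 = elm/cello/basketball/brownies, house 3 = poplar/clarinet/cricket/donuts, house 4 = willow/oboe/hockey/cookies.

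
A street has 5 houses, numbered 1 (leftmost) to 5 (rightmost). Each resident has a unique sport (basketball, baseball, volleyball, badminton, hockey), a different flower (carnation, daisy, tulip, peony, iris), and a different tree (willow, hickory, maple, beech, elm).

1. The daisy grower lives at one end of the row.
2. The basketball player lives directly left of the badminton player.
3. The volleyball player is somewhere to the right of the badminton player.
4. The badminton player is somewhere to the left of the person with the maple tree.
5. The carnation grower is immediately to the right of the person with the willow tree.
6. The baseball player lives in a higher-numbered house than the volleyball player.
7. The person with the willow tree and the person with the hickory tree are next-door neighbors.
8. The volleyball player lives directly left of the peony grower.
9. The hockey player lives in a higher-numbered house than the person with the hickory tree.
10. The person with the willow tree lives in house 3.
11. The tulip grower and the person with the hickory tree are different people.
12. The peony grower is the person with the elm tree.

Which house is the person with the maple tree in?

4

From clue 10, the person with the willow tree must be in house 3.
So house 1 gets basketball for sport.
Clue 2: the badminton player is in house 2.
The carnation grower is in house 4 (clue 5).
So house 5 gets peony for flower.
That leaves beech as the tree for house 1.
House 2's tree must be hickory (nothing else left).
Clue 8 places the volleyball player in house 4.
Clue 12 places the person with the elm tree in house 5.
House 3's sport must be hockey (nothing else left).
The only sport still possible for house 5 is baseball.
The only flower still possible for house 1 is daisy.
That leaves iris as the flower for house 2.
So house 3 gets tulip for flower.
That leaves maple as the tree for house 4.
So: house 1 = basketball/daisy/beech, house 2 = badminton/iris/hickory, house 3 = hockey/tulip/willow, house 4 = volleyball/carnation/maple, house 5 = baseball/peony/elm.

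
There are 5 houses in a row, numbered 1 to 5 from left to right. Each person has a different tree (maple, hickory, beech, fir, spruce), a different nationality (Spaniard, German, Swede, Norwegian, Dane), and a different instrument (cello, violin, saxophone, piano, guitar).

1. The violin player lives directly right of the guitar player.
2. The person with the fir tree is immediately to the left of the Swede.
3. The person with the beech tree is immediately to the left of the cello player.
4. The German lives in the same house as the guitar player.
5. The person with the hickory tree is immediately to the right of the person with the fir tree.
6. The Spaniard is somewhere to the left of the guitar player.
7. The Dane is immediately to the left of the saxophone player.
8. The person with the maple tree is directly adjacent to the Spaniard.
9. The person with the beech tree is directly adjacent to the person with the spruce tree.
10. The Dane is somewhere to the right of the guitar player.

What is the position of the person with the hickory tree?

5

That leaves piano as the instrument for house 1.
The Dane is narrowed to house 3 or 4; consider each.
Placing it in house 3 leads to a contradiction, so it's in house 4.
Clue 7: the saxophone player is in house 5.
That leaves hickory as the tree for house 5.
By clue 5, the person with the fir tree is in house 4.
The Swede is in house 5 (clue 2).
The German is narrowed to house 2 or 3; consider each.
Placing it in house 2 leads to a contradiction, so it's in house 3.
Clue 4: the guitar player is in house 3.
So house 2 gets cello for instrument.
So house 4 gets violin for instrument.
Clue 3 places the person with the beech tree in house 1.
Clue 9: the person with the spruce tree is in house 2.
House 3's tree must be maple (nothing else left).
By clue 8, the Spaniard is in house 2.
That leaves Norwegian as the nationality for house 1.
So: house 1 = beech/Norwegian/piano, house 2 = spruce/Spaniard/cello, house 3 = maple/German/guitar, house 4 = fir/Dane/violin, house 5 = hickory/Swede/saxophone.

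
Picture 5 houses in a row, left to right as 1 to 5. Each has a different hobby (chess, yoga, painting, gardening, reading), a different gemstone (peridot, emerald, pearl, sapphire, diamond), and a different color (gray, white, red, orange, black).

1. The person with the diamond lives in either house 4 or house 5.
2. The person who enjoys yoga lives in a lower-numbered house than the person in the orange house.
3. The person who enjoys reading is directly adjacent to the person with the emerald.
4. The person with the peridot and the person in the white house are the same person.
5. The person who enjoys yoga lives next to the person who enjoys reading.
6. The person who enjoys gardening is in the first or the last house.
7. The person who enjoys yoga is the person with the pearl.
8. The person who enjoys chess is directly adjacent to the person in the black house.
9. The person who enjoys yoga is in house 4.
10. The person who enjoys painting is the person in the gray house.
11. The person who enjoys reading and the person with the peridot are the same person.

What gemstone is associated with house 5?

By clue 9, the person who enjoys yoga is in house 4.
By clue 2, the person in the orange house is in house 5.
Clue 7 places the person with the pearl in house 4.
That leaves diamond as the gemstone for house 5.
By clue 3, the person who enjoys reading is in house 3.
By clue 3, the person with the emerald is in house 2.
Clue 4 places the person in the white house in house 3.
That leaves sapphire as the gemstone for house 1.
House 3 gemstone: only peridot fits.
The person who enjoys gardening is narrowed to house 1 or 5; consider each.
Placing it in house 5 leads to a contradiction, so it's in house 1.
House 5 hobby: only chess fits.
The person in the black house is in house 4 (clue 8).
Clue 10 places the person in the gray house in house 2.
House 2 hobby: only painting fits.
House 1's color must be red (nothing else left).
So: house 1 = gardening/sapphire/red, house 2 = painting/emerald/gray, house 3 = reading/peridot/white, house 4 = yoga/pearl/black, house 5 = chess/diamond/orange.

diamond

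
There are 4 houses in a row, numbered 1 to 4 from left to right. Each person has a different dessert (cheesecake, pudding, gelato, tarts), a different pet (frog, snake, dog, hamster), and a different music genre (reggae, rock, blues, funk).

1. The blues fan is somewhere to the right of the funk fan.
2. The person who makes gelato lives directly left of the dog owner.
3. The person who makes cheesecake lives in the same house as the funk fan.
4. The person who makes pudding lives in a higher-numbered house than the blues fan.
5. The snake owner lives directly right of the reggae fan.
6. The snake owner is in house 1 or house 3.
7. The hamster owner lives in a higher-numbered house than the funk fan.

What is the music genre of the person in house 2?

The snake owner is in house 3 (clue 6).
The only pet still possible for house 1 is frog.
So house 4 gets rock for music genre.
Clue 5: the reggae fan is in house 2.
So house 1 gets funk for music genre.
House 3 music genre: only blues fits.
Clue 3: the person who makes cheesecake is in house 1.
Clue 4 places the person who makes pudding in house 4.
So house 2 gets tarts for dessert.
So house 3 gets gelato for dessert.
Clue 2: the dog owner is in house 4.
House 2 pet: only hamster fits.
So: house 1 = cheesecake/frog/funk, house 2 = tarts/hamster/reggae, house 3 = gelato/snake/blues, house 4 = pudding/dog/rock.

reggae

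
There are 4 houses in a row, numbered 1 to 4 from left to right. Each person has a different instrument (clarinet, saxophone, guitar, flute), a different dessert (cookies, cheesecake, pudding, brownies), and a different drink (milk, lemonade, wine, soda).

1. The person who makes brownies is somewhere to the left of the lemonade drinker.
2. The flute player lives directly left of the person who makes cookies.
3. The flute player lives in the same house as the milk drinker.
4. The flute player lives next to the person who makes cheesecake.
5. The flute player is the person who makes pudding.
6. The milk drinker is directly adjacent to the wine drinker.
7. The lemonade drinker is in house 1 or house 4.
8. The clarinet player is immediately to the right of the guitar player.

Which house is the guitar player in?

1

Clue 7 places the lemonade drinker in house 4.
The clarinet player is narrowed to house 2 or 3 or 4; consider each.
Placing it in house 3 and house 4 leads to a contradiction, so it's in house 2.
Clue 8 places the guitar player in house 1.
That leaves flute as the instrument for house 3.
House 4's instrument must be saxophone (nothing else left).
From clue 2, the person who makes cookies must be in house 4.
From clue 3, the milk drinker must be in house 3.
The person who makes pudding is in house 3 (clue 5).
From clue 6, the wine drinker must be in house 2.
House 1's dessert must be brownies (nothing else left).
So house 2 gets cheesecake for dessert.
So house 1 gets soda for drink.
So: house 1 = guitar/brownies/soda, house 2 = clarinet/cheesecake/wine, house 3 = flute/pudding/milk, house 4 = saxophone/cookies/lemonade.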